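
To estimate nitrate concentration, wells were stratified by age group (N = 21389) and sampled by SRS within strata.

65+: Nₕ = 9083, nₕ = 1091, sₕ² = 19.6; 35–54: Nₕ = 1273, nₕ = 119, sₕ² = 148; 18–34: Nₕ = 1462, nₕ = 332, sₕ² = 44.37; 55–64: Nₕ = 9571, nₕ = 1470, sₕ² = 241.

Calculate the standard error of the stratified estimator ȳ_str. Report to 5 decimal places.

Var(ȳ_str) = Σₕ Wₕ²(1 − fₕ)sₕ²/nₕ with Wₕ = Nₕ/N, N = 21389.
65+: Wₕ = 0.42465753; term = 0.42465753²·(1 − 0.12011450)·19.6/1091 = 0.0028505926.
35–54: Wₕ = 0.05951657; term = 0.05951657²·(1 − 0.09347997)·148/119 = 0.0039936317.
18–34: Wₕ = 0.06835289; term = 0.06835289²·(1 − 0.22708618)·44.37/332 = 4.8260987 × 10^-4.
55–64: Wₕ = 0.44747300; term = 0.44747300²·(1 − 0.15358897)·241/1470 = 0.027785275.
Sum = 0.035112109.
SE = √(0.035112109) = 0.18738.

0.18738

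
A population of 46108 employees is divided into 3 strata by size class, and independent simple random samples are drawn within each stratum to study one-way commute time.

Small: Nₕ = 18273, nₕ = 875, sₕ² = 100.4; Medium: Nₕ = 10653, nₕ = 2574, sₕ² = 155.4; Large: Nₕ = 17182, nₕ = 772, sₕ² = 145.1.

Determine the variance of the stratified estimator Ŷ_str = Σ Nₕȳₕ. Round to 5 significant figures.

Var(Ŷ_str) = Σₕ Nₕ²(1 − fₕ)sₕ²/nₕ.
Small: 18273²·(1 − 875/18273)·100.4/875 = 3.6478321 × 10^7.
Medium: 10653²·(1 − 2574/10653)·155.4/2574 = 5.1960343 × 10^6.
Large: 17182²·(1 − 772/17182)·145.1/772 = 5.2994696 × 10^7.
Sum = 9.4669051 × 10^7.

9.4669 × 10^7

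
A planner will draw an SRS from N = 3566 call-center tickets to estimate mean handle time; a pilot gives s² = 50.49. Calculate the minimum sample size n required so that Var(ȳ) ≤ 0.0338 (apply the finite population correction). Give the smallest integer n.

1053

Without fpc, n₀ = s²/D = 50.49/0.0338 = 1493.7870.
With fpc, (1 − n/N)·s²/n ≤ D requires n ≥ n₀/(1 + n₀/N) = 1493.7870/(1 + 1493.7870/3566) = 1052.7804.
Rounding up, n = 1053.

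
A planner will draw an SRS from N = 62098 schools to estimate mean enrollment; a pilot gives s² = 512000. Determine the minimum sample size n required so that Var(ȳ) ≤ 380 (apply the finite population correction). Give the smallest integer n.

1319

Without fpc, n₀ = s²/D = 512000/380 = 1347.3684.
With fpc, (1 − n/N)·s²/n ≤ D requires n ≥ n₀/(1 + n₀/N) = 1347.3684/(1 + 1347.3684/62098) = 1318.7548.
Rounding up, n = 1319.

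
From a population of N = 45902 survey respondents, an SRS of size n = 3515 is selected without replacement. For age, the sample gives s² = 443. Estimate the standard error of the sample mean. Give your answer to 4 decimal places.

0.3411

Under SRS without replacement, Var(ȳ) = (1 − f)·s²/n with f = n/N = 3515/45902 = 0.07657618.
Var(ȳ) = (1 − 0.07657618)·443/3515 = 0.92342382·0.12603129 = 0.1163803.
SE(ȳ) = √(0.1163803) = 0.3411.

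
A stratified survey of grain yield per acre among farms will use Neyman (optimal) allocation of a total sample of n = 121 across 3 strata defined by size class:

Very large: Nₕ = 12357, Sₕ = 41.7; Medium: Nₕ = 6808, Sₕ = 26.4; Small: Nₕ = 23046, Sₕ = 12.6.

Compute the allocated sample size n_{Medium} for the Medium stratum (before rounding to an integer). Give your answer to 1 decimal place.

22.1

Neyman allocation: nₕ = n·NₕSₕ / Σⱼ NⱼSⱼ.
Σ NⱼSⱼ = 12357·41.7 + 6808·26.4 + 23046·12.6 = 985397.7.
n_{Medium} = 121·6808·26.4 / 985397.7 = 22.1.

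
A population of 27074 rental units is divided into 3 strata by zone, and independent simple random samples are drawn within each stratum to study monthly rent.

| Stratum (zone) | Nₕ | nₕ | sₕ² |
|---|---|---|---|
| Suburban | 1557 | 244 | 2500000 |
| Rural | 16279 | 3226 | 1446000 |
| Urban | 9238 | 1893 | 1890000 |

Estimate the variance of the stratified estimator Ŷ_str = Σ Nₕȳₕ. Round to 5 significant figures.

Var(Ŷ_str) = Σₕ Nₕ²(1 − fₕ)sₕ²/nₕ.
Suburban: 1557²·(1 − 244/1557)·2500000/244 = 2.0946117 × 10^10.
Rural: 16279²·(1 − 3226/16279)·1446000/3226 = 9.5244957 × 10^10.
Urban: 9238²·(1 − 1893/9238)·1890000/1893 = 6.7745577 × 10^10.
Sum = 1.8393665 × 10^11.

1.8394 × 10^11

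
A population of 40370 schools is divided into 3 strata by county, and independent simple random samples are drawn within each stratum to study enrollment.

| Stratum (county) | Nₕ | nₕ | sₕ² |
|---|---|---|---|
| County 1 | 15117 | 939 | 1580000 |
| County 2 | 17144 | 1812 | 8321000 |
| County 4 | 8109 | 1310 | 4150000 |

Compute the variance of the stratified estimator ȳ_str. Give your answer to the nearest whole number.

1069

Var(ȳ_str) = Σₕ Wₕ²(1 − fₕ)sₕ²/nₕ with Wₕ = Nₕ/N, N = 40370.
County 1: Wₕ = 0.37446123; term = 0.37446123²·(1 − 0.06211550)·1580000/939 = 221.28633.
County 2: Wₕ = 0.42467179; term = 0.42467179²·(1 − 0.10569295)·8321000/1812 = 740.6462.
County 4: Wₕ = 0.20086698; term = 0.20086698²·(1 − 0.16154890)·4150000/1310 = 107.16961.
Sum = 1069.1021.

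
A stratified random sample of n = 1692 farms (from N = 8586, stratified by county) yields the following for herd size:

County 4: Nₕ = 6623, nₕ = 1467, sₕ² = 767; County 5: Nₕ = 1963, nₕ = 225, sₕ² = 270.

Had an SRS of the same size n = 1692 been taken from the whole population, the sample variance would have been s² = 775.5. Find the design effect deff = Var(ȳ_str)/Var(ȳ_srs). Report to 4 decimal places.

0.8090

Var(ȳ_str) = Σ Wₕ²(1−fₕ)sₕ²/nₕ with Wₕ = Nₕ/8586:
  County 4: (6623/8586)²·(1−1467/6623)·767/1467 = 0.24218718
  County 5: (1963/8586)²·(1−225/1963)·270/225 = 0.055535355
  → Var(ȳ_str) = 0.29772254.
Var(ȳ_srs) = (1 − 1692/8586)·775.5/1692 = 0.36801188.
deff = 0.29772254 / 0.36801188 = 0.8090.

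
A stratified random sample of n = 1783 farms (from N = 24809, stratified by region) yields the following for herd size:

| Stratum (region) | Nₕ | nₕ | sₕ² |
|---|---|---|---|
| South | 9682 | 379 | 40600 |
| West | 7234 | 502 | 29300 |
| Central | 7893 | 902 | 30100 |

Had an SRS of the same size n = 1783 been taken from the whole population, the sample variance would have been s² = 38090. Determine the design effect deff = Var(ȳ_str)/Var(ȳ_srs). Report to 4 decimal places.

1.1745

Var(ȳ_str) = Σ Wₕ²(1−fₕ)sₕ²/nₕ with Wₕ = Nₕ/24809:
  South: (9682/24809)²·(1−379/9682)·40600/379 = 15.676763
  West: (7234/24809)²·(1−502/7234)·29300/502 = 4.6181496
  Central: (7893/24809)²·(1−902/7893)·30100/902 = 2.9917331
  → Var(ȳ_str) = 23.286646.
Var(ȳ_srs) = (1 − 1783/24809)·38090/1783 = 19.827542.
deff = 23.286646 / 19.827542 = 1.1745.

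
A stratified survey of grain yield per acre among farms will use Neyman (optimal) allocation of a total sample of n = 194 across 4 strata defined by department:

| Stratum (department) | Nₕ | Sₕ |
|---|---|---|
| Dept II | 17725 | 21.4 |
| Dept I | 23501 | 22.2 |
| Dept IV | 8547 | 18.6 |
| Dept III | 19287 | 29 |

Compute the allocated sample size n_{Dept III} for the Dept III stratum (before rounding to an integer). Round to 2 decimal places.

67.01

Neyman allocation: nₕ = n·NₕSₕ / Σⱼ NⱼSⱼ.
Σ NⱼSⱼ = 17725·21.4 + 23501·22.2 + 8547·18.6 + 19287·29 = 1.6193344 × 10^6.
n_{Dept III} = 194·19287·29 / (1.6193344 × 10^6) = 67.01.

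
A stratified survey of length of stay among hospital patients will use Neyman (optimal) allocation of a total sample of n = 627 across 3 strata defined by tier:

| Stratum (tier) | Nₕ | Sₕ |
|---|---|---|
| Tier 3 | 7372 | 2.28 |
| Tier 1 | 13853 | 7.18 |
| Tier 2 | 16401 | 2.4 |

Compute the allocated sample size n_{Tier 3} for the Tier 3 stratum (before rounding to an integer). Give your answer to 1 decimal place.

Neyman allocation: nₕ = n·NₕSₕ / Σⱼ NⱼSⱼ.
Σ NⱼSⱼ = 7372·2.28 + 13853·7.18 + 16401·2.4 = 155635.1.
n_{Tier 3} = 627·7372·2.28 / 155635.1 = 67.7.

67.7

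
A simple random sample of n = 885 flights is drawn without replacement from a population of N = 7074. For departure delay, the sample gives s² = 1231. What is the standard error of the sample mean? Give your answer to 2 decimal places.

Under SRS without replacement, Var(ȳ) = (1 − f)·s²/n with f = n/N = 885/7074 = 0.12510602.
Var(ȳ) = (1 − 0.12510602)·1231/885 = 0.87489398·1.3909605 = 1.2169429.
SE(ȳ) = √(1.2169429) = 1.10.

1.10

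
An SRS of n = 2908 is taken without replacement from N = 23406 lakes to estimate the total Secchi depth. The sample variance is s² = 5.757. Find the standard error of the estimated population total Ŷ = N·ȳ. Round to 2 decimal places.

Var(Ŷ) = N²·Var(ȳ) = N²·(1 − n/N)·s²/n.
f = 2908/23406 = 0.12424165; Var(ȳ) = 0.87575835·5.757/2908 = 0.0017337486.
Var(Ŷ) = 23406² · 0.0017337486 = 949818.28.
SE(Ŷ) = √(949818.28) = 974.59.

974.59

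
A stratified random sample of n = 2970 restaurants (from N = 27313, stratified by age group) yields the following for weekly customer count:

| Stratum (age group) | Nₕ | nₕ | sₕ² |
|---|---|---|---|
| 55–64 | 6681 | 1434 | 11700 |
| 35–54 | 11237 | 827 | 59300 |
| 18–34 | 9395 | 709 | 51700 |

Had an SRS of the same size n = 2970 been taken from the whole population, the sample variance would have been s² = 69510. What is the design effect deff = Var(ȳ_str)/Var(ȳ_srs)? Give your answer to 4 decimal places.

0.9398

Var(ȳ_str) = Σ Wₕ²(1−fₕ)sₕ²/nₕ with Wₕ = Nₕ/27313:
  55–64: (6681/27313)²·(1−1434/6681)·11700/1434 = 0.38339852
  35–54: (11237/27313)²·(1−827/11237)·59300/827 = 11.243758
  18–34: (9395/27313)²·(1−709/9395)·51700/709 = 7.9766789
  → Var(ȳ_str) = 19.603835.
Var(ȳ_srs) = (1 − 2970/27313)·69510/2970 = 20.859098.
deff = 19.603835 / 20.859098 = 0.9398.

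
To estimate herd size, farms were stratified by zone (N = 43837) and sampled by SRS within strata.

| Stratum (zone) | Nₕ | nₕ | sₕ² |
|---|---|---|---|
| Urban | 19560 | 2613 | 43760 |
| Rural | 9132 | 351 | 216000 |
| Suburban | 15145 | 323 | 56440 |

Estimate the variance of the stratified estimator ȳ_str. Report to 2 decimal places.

48.98

Var(ȳ_str) = Σₕ Wₕ²(1 − fₕ)sₕ²/nₕ with Wₕ = Nₕ/N, N = 43837.
Urban: Wₕ = 0.44619842; term = 0.44619842²·(1 − 0.13358896)·43760/2613 = 2.888803.
Rural: Wₕ = 0.20831717; term = 0.20831717²·(1 − 0.03843627)·216000/351 = 25.678808.
Suburban: Wₕ = 0.34548441; term = 0.34548441²·(1 − 0.02132717)·56440/323 = 20.411688.
Sum = 48.979299.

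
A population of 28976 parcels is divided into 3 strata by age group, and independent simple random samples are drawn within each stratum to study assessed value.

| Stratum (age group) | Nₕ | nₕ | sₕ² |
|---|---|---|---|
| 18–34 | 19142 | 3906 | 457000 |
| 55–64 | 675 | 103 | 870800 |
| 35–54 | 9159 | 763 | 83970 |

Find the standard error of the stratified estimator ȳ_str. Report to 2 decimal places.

Var(ȳ_str) = Σₕ Wₕ²(1 − fₕ)sₕ²/nₕ with Wₕ = Nₕ/N, N = 28976.
18–34: Wₕ = 0.66061568; term = 0.66061568²·(1 − 0.20405391)·457000/3906 = 40.641092.
55–64: Wₕ = 0.02329514; term = 0.02329514²·(1 − 0.15259259)·870800/103 = 3.8878019.
35–54: Wₕ = 0.31608918; term = 0.31608918²·(1 − 0.08330604)·83970/763 = 10.079599.
Sum = 54.608493.
SE = √(54.608493) = 7.39.

7.39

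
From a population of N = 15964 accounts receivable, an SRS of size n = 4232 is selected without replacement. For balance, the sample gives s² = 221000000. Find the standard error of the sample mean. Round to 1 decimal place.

195.9

Under SRS without replacement, Var(ȳ) = (1 − f)·s²/n with f = n/N = 4232/15964 = 0.26509647.
Var(ȳ) = (1 − 0.26509647)·221000000/4232 = 0.73490353·52221.172 = 38377.524.
SE(ȳ) = √(38377.524) = 195.9.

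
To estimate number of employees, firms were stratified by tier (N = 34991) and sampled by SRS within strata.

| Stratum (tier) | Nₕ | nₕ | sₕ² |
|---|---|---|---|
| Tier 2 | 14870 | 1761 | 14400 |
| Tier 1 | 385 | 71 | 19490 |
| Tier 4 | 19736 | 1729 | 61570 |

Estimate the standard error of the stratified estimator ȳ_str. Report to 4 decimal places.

3.4154

Var(ȳ_str) = Σₕ Wₕ²(1 − fₕ)sₕ²/nₕ with Wₕ = Nₕ/N, N = 34991.
Tier 2: Wₕ = 0.42496642; term = 0.42496642²·(1 − 0.11842636)·14400/1761 = 1.30188.
Tier 1: Wₕ = 0.01100283; term = 0.01100283²·(1 − 0.18441558)·19490/71 = 0.027103861.
Tier 4: Wₕ = 0.56403075; term = 0.56403075²·(1 − 0.08760640)·61570/1729 = 10.336225.
Sum = 11.665209.
SE = √(11.665209) = 3.4154.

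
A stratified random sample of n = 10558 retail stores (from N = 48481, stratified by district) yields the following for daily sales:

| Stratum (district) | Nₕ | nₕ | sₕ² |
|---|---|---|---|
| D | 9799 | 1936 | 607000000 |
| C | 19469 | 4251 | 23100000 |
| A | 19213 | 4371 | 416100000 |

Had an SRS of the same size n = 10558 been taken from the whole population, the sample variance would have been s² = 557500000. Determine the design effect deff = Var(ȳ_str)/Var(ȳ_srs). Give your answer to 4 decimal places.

Var(ȳ_str) = Σ Wₕ²(1−fₕ)sₕ²/nₕ with Wₕ = Nₕ/48481:
  D: (9799/48481)²·(1−1936/9799)·607000000/1936 = 10278.038
  C: (19469/48481)²·(1−4251/19469)·23100000/4251 = 684.98169
  A: (19213/48481)²·(1−4371/19213)·416100000/4371 = 11549.452
  → Var(ȳ_str) = 22512.472.
Var(ȳ_srs) = (1 − 10558/48481)·557500000/10558 = 41304.211.
deff = 22512.472 / 41304.211 = 0.5450.

0.5450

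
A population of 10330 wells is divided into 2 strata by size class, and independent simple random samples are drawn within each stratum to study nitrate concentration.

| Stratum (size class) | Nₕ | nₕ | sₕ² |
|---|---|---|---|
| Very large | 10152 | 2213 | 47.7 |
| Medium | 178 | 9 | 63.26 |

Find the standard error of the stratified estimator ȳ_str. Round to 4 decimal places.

0.1351

Var(ȳ_str) = Σₕ Wₕ²(1 − fₕ)sₕ²/nₕ with Wₕ = Nₕ/N, N = 10330.
Very large: Wₕ = 0.98276864; term = 0.98276864²·(1 − 0.21798660)·47.7/2213 = 0.016279975.
Medium: Wₕ = 0.01723136; term = 0.01723136²·(1 − 0.05056180)·63.26/9 = 0.0019814939.
Sum = 0.018261469.
SE = √(0.018261469) = 0.1351.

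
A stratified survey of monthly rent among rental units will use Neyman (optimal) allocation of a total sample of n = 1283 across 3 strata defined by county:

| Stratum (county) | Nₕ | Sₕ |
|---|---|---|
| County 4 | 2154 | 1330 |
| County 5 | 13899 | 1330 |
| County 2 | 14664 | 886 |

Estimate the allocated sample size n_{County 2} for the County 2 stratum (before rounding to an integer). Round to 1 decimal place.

485.4

Neyman allocation: nₕ = n·NₕSₕ / Σⱼ NⱼSⱼ.
Σ NⱼSⱼ = 2154·1330 + 13899·1330 + 14664·886 = 3.4342794 × 10^7.
n_{County 2} = 1283·14664·886 / (3.4342794 × 10^7) = 485.4.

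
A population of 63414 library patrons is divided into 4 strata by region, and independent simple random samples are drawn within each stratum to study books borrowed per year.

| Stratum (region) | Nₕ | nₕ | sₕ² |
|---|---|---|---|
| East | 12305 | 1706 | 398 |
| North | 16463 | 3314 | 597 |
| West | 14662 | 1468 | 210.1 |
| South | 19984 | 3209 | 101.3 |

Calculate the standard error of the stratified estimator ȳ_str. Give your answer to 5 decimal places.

Var(ȳ_str) = Σₕ Wₕ²(1 − fₕ)sₕ²/nₕ with Wₕ = Nₕ/N, N = 63414.
East: Wₕ = 0.19404233; term = 0.19404233²·(1 − 0.13864283)·398/1706 = 0.0075662425.
North: Wₕ = 0.25961144; term = 0.25961144²·(1 − 0.20129988)·597/3314 = 0.0096973536.
West: Wₕ = 0.23121077; term = 0.23121077²·(1 − 0.10012277)·210.1/1468 = 0.0068849279.
South: Wₕ = 0.31513546; term = 0.31513546²·(1 − 0.16057846)·101.3/3209 = 0.0026315667.
Sum = 0.026780091.
SE = √(0.026780091) = 0.16365.

0.16365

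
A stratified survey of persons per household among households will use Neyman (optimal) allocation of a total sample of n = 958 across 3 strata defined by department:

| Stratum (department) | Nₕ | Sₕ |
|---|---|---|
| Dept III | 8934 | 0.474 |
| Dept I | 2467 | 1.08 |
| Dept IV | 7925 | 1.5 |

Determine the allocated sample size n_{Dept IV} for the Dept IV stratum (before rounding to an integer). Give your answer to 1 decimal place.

Neyman allocation: nₕ = n·NₕSₕ / Σⱼ NⱼSⱼ.
Σ NⱼSⱼ = 8934·0.474 + 2467·1.08 + 7925·1.5 = 18786.576.
n_{Dept IV} = 958·7925·1.5 / 18786.576 = 606.2.

606.2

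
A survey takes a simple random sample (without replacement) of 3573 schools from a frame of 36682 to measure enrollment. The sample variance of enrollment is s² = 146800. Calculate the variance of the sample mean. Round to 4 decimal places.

Under SRS without replacement, Var(ȳ) = (1 − f)·s²/n with f = n/N = 3573/36682 = 0.09740472.
Var(ȳ) = (1 − 0.09740472)·146800/3573 = 0.90259528·41.085922 = 37.083959.

37.0840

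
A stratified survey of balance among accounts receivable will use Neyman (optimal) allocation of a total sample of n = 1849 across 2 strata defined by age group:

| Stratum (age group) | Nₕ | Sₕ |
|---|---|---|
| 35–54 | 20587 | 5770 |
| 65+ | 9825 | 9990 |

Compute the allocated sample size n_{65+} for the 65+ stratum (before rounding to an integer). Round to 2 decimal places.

Neyman allocation: nₕ = n·NₕSₕ / Σⱼ NⱼSⱼ.
Σ NⱼSⱼ = 20587·5770 + 9825·9990 = 2.1693874 × 10^8.
n_{65+} = 1849·9825·9990 / (2.1693874 × 10^8) = 836.56.

836.56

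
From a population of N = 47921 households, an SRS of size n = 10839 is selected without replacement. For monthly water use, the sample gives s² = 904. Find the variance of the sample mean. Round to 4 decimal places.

Under SRS without replacement, Var(ȳ) = (1 − f)·s²/n with f = n/N = 10839/47921 = 0.22618476.
Var(ȳ) = (1 − 0.22618476)·904/10839 = 0.77381524·0.083402528 = 0.064538147.

0.0645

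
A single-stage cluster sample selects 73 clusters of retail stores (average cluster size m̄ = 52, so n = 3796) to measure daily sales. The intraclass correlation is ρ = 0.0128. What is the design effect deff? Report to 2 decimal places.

deff = 1 + (52 − 1)·0.0128 = 1 + 0.6528 = 1.6528.

1.65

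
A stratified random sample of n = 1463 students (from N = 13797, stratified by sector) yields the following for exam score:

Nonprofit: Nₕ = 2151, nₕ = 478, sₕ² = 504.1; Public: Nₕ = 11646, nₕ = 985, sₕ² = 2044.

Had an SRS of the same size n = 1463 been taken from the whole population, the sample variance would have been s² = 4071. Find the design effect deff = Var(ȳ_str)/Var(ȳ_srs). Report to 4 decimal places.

Var(ȳ_str) = Σ Wₕ²(1−fₕ)sₕ²/nₕ with Wₕ = Nₕ/13797:
  Nonprofit: (2151/13797)²·(1−478/2151)·504.1/478 = 0.019936817
  Public: (11646/13797)²·(1−985/11646)·2044/985 = 1.3534744
  → Var(ȳ_str) = 1.3734112.
Var(ȳ_srs) = (1 − 1463/13797)·4071/1463 = 2.4875743.
deff = 1.3734112 / 2.4875743 = 0.5521.

0.5521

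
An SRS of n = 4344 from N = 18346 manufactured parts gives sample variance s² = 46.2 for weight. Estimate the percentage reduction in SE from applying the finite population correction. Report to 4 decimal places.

f = n/N = 4344/18346 = 0.23678186.
SE_no-fpc = √(s²/n) = 0.10312788; SE_fpc = √((1−f)s²/n) = 0.090094944.
Ratio = √(1−f) = 0.87362357. Reduction = 100·(1 − 0.87362357) = 12.6376%.

12.6376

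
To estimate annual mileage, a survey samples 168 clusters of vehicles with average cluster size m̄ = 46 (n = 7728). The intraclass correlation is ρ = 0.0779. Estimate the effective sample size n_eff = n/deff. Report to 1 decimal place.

deff = 1 + (46 − 1)·0.0779 = 1 + 3.5055 = 4.5055.
n_eff = 7728 / 4.5055 = 1715.2.

1715.2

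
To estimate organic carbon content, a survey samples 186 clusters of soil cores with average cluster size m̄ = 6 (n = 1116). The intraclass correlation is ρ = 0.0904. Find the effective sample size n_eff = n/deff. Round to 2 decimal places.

768.60

deff = 1 + (6 − 1)·0.0904 = 1 + 0.452 = 1.452.
n_eff = 1116 / 1.452 = 768.60.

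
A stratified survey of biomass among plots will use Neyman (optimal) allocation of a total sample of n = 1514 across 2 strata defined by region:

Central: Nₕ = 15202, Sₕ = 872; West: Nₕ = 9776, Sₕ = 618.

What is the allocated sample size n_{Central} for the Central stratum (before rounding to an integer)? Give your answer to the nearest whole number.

1040

Neyman allocation: nₕ = n·NₕSₕ / Σⱼ NⱼSⱼ.
Σ NⱼSⱼ = 15202·872 + 9776·618 = 1.9297712 × 10^7.
n_{Central} = 1514·15202·872 / (1.9297712 × 10^7) = 1040.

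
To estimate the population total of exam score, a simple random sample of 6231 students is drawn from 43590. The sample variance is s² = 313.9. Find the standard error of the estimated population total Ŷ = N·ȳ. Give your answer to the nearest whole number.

9057

Var(Ŷ) = N²·Var(ȳ) = N²·(1 − n/N)·s²/n.
f = 6231/43590 = 0.14294563; Var(ȳ) = 0.85705437·313.9/6231 = 0.043175954.
Var(Ŷ) = 43590² · 0.043175954 = 8.2038116 × 10^7.
SE(Ŷ) = √(8.2038116 × 10^7) = 9057.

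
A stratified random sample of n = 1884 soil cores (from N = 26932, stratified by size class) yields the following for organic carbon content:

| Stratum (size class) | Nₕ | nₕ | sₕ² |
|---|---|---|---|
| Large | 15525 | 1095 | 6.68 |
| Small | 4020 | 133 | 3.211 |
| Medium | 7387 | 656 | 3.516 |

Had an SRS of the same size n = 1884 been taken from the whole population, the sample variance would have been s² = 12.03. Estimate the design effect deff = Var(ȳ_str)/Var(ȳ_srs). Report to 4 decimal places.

0.4667

Var(ȳ_str) = Σ Wₕ²(1−fₕ)sₕ²/nₕ with Wₕ = Nₕ/26932:
  Large: (15525/26932)²·(1−1095/15525)·6.68/1095 = 0.001884183
  Small: (4020/26932)²·(1−133/4020)·3.211/133 = 5.2010622 × 10^-4
  Medium: (7387/26932)²·(1−656/7387)·3.516/656 = 3.6741383 × 10^-4
  → Var(ȳ_str) = 0.0027717031.
Var(ȳ_srs) = (1 − 1884/26932)·12.03/1884 = 0.0059386698.
deff = 0.0027717031 / 0.0059386698 = 0.4667.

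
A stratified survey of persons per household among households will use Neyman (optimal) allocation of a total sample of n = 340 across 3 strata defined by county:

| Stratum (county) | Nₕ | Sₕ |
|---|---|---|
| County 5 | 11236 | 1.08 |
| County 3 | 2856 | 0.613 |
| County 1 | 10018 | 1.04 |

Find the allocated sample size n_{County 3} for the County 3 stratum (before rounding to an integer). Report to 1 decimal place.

24.5

Neyman allocation: nₕ = n·NₕSₕ / Σⱼ NⱼSⱼ.
Σ NⱼSⱼ = 11236·1.08 + 2856·0.613 + 10018·1.04 = 24304.328.
n_{County 3} = 340·2856·0.613 / 24304.328 = 24.5.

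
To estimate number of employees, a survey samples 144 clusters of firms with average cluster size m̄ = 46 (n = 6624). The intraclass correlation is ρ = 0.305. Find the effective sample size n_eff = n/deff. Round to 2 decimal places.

deff = 1 + (46 − 1)·0.305 = 1 + 13.725 = 14.725.
n_eff = 6624 / 14.725 = 449.85.

449.85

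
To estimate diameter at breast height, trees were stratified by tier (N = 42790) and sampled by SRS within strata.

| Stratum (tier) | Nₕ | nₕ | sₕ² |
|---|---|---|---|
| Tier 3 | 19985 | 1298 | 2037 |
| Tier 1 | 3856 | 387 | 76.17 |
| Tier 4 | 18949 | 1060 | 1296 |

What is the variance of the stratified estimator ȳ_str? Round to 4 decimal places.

0.5479

Var(ȳ_str) = Σₕ Wₕ²(1 − fₕ)sₕ²/nₕ with Wₕ = Nₕ/N, N = 42790.
Tier 3: Wₕ = 0.46704838; term = 0.46704838²·(1 − 0.06494871)·2037/1298 = 0.3200925.
Tier 1: Wₕ = 0.09011451; term = 0.09011451²·(1 − 0.10036307)·76.17/387 = 0.0014379035.
Tier 4: Wₕ = 0.44283711; term = 0.44283711²·(1 − 0.05593963)·1296/1060 = 0.22635335.
Sum = 0.54788375.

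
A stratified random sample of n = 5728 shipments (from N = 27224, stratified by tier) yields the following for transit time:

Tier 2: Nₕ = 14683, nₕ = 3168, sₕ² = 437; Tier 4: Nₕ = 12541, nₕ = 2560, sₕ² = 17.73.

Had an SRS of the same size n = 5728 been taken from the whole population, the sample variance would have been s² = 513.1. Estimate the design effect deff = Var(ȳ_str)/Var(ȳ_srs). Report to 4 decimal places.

0.4614

Var(ȳ_str) = Σ Wₕ²(1−fₕ)sₕ²/nₕ with Wₕ = Nₕ/27224:
  Tier 2: (14683/27224)²·(1−3168/14683)·437/3168 = 0.031468144
  Tier 4: (12541/27224)²·(1−2560/12541)·17.73/2560 = 0.0011696909
  → Var(ȳ_str) = 0.032637835.
Var(ȳ_srs) = (1 − 5728/27224)·513.1/5728 = 0.070730173.
deff = 0.032637835 / 0.070730173 = 0.4614.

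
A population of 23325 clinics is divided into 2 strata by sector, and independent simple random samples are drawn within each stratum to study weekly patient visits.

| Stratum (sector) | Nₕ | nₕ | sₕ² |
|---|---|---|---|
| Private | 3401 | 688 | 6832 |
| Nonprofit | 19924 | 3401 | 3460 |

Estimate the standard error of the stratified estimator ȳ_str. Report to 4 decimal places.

Var(ȳ_str) = Σₕ Wₕ²(1 − fₕ)sₕ²/nₕ with Wₕ = Nₕ/N, N = 23325.
Private: Wₕ = 0.14580922; term = 0.14580922²·(1 − 0.20229344)·6832/688 = 0.16841181.
Nonprofit: Wₕ = 0.85419078; term = 0.85419078²·(1 − 0.17069865)·3460/3401 = 0.61559006.
Sum = 0.78400187.
SE = √(0.78400187) = 0.8854.

0.8854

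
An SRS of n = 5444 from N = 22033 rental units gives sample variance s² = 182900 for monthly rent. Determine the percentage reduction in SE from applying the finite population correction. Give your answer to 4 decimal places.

f = n/N = 5444/22033 = 0.24708392.
SE_no-fpc = √(s²/n) = 5.7962591; SE_fpc = √((1−f)s²/n) = 5.0294568.
Ratio = √(1−f) = 0.86770737. Reduction = 100·(1 − 0.86770737) = 13.2293%.

13.2293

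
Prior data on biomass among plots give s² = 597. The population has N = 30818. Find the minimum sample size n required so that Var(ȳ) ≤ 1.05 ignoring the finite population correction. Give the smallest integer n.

Without fpc, n₀ = s²/D = 597/1.05 = 568.5714.
Rounding up, n = 569.

569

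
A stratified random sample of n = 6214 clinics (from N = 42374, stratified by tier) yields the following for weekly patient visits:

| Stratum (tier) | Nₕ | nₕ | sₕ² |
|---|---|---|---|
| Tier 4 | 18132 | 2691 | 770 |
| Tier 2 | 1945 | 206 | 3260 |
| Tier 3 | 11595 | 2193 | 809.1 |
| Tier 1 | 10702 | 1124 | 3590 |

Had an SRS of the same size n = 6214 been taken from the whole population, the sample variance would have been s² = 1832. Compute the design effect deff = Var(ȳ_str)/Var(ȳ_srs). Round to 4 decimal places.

Var(ȳ_str) = Σ Wₕ²(1−fₕ)sₕ²/nₕ with Wₕ = Nₕ/42374:
  Tier 4: (18132/42374)²·(1−2691/18132)·770/2691 = 0.044616884
  Tier 2: (1945/42374)²·(1−206/1945)·3260/206 = 0.029810595
  Tier 3: (11595/42374)²·(1−2193/11595)·809.1/2193 = 0.022400393
  Tier 1: (10702/42374)²·(1−1124/10702)·3590/1124 = 0.18233456
  → Var(ȳ_str) = 0.27916243.
Var(ȳ_srs) = (1 − 6214/42374)·1832/6214 = 0.25158409.
deff = 0.27916243 / 0.25158409 = 1.1096.

1.1096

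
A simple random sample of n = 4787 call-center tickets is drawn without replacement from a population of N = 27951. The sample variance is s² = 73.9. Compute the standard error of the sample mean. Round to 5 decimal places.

Under SRS without replacement, Var(ȳ) = (1 − f)·s²/n with f = n/N = 4787/27951 = 0.17126400.
Var(ȳ) = (1 − 0.17126400)·73.9/4787 = 0.82873600·0.015437644 = 0.012793731.
SE(ȳ) = √(0.012793731) = 0.11311.

0.11311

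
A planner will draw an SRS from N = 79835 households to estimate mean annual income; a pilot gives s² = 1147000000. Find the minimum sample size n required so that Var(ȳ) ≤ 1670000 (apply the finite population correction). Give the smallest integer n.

Without fpc, n₀ = s²/D = 1147000000/1670000 = 686.8263.
With fpc, (1 − n/N)·s²/n ≤ D requires n ≥ n₀/(1 + n₀/N) = 686.8263/(1 + 686.8263/79835) = 680.9679.
Rounding up, n = 681.

681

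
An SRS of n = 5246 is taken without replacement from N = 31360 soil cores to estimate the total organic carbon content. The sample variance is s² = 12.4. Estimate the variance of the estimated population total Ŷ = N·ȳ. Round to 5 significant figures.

1.9357 × 10^6

Var(Ŷ) = N²·Var(ȳ) = N²·(1 − n/N)·s²/n.
f = 5246/31360 = 0.16728316; Var(ȳ) = 0.83271684·12.4/5246 = 0.0019682975.
Var(Ŷ) = 31360² · 0.0019682975 = 1.9357214 × 10^6.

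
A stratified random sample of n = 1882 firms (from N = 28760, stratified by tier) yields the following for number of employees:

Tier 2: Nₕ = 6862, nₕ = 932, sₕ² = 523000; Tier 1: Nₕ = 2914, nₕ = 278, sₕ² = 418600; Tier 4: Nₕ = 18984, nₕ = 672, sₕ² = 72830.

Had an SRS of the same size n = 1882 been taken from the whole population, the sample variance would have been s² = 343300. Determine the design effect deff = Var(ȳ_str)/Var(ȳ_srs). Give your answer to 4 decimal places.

0.5112

Var(ȳ_str) = Σ Wₕ²(1−fₕ)sₕ²/nₕ with Wₕ = Nₕ/28760:
  Tier 2: (6862/28760)²·(1−932/6862)·523000/932 = 27.606632
  Tier 1: (2914/28760)²·(1−278/2914)·418600/278 = 13.983363
  Tier 4: (18984/28760)²·(1−672/18984)·72830/672 = 45.549832
  → Var(ȳ_str) = 87.139827.
Var(ȳ_srs) = (1 − 1882/28760)·343300/1882 = 170.47561.
deff = 87.139827 / 170.47561 = 0.5112.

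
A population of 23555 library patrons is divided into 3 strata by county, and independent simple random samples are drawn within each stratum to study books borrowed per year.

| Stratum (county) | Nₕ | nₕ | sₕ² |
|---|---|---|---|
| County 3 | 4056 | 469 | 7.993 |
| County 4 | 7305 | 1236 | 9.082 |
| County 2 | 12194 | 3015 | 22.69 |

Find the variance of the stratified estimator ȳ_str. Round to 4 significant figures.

Var(ȳ_str) = Σₕ Wₕ²(1 − fₕ)sₕ²/nₕ with Wₕ = Nₕ/N, N = 23555.
County 3: Wₕ = 0.17219274; term = 0.17219274²·(1 − 0.11563116)·7.993/469 = 4.4688942 × 10^-4.
County 4: Wₕ = 0.31012524; term = 0.31012524²·(1 − 0.16919918)·9.082/1236 = 5.8712986 × 10^-4.
County 2: Wₕ = 0.51768202; term = 0.51768202²·(1 − 0.24725275)·22.69/3015 = 0.0015181774.
Sum = 0.0025521967.

0.002552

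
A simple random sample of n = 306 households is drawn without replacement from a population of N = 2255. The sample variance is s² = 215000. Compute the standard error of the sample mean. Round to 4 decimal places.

24.6429

Under SRS without replacement, Var(ȳ) = (1 − f)·s²/n with f = n/N = 306/2255 = 0.13569845.
Var(ȳ) = (1 − 0.13569845)·215000/306 = 0.86430155·702.61438 = 607.2707.
SE(ȳ) = √(607.2707) = 24.6429.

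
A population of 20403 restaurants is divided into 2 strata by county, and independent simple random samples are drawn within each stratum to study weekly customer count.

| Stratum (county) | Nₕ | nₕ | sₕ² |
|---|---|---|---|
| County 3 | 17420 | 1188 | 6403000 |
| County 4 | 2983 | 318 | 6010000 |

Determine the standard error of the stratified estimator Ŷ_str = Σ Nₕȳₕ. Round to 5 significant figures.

1.2939 × 10^6

Var(Ŷ_str) = Σₕ Nₕ²(1 − fₕ)sₕ²/nₕ.
County 3: 17420²·(1 − 1188/17420)·6403000/1188 = 1.524008 × 10^12.
County 4: 2983²·(1 − 318/2983)·6010000/318 = 1.5024424 × 10^11.
Sum = 1.6742522 × 10^12.
SE = √(1.6742522 × 10^12) = 1.2939 × 10^6.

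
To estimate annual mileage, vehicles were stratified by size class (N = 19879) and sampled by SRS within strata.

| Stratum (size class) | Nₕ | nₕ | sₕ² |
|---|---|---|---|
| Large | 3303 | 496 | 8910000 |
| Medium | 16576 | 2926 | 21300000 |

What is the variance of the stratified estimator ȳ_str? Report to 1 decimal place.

Var(ȳ_str) = Σₕ Wₕ²(1 − fₕ)sₕ²/nₕ with Wₕ = Nₕ/N, N = 19879.
Large: Wₕ = 0.16615524; term = 0.16615524²·(1 − 0.15016652)·8910000/496 = 421.46154.
Medium: Wₕ = 0.83384476; term = 0.83384476²·(1 − 0.17652027)·21300000/2926 = 4168.0086.
Sum = 4589.4701.

4589.5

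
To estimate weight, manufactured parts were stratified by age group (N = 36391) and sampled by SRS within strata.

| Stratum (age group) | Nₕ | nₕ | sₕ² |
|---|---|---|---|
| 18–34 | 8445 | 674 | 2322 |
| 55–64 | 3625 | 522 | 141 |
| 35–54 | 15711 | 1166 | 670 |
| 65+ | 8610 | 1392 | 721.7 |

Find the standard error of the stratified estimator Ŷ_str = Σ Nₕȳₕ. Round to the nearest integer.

Var(Ŷ_str) = Σₕ Nₕ²(1 − fₕ)sₕ²/nₕ.
18–34: 8445²·(1 − 674/8445)·2322/674 = 2.2608871 × 10^8.
55–64: 3625²·(1 − 522/3625)·141/522 = 3.0383542 × 10^6.
35–54: 15711²·(1 − 1166/15711)·670/1166 = 1.3130879 × 10^8.
65+: 8610²·(1 − 1392/8610)·721.7/1392 = 3.2220888 × 10^7.
Sum = 3.9265674 × 10^8.
SE = √(3.9265674 × 10^8) = 19816.

19816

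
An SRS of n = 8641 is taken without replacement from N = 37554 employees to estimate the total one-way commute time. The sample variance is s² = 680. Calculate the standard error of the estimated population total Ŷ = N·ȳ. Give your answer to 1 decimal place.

Var(Ŷ) = N²·Var(ȳ) = N²·(1 − n/N)·s²/n.
f = 8641/37554 = 0.23009533; Var(ȳ) = 0.76990467·680/8641 = 0.060587337.
Var(Ŷ) = 37554² · 0.060587337 = 8.5446498 × 10^7.
SE(Ŷ) = √(8.5446498 × 10^7) = 9243.7.

9243.7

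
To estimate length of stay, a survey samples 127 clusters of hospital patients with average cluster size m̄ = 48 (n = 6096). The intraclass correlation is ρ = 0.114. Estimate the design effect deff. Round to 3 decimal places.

6.358

deff = 1 + (48 − 1)·0.114 = 1 + 5.358 = 6.358.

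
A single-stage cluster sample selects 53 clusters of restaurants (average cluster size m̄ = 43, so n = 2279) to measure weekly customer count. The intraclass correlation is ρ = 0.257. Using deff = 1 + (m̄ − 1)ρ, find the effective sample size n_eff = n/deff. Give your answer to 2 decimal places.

193.23

deff = 1 + (43 − 1)·0.257 = 1 + 10.794 = 11.794.
n_eff = 2279 / 11.794 = 193.23.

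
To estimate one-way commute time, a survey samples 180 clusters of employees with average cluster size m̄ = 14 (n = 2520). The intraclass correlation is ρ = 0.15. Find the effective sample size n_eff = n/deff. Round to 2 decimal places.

deff = 1 + (14 − 1)·0.15 = 1 + 1.95 = 2.95.
n_eff = 2520 / 2.95 = 854.24.

854.24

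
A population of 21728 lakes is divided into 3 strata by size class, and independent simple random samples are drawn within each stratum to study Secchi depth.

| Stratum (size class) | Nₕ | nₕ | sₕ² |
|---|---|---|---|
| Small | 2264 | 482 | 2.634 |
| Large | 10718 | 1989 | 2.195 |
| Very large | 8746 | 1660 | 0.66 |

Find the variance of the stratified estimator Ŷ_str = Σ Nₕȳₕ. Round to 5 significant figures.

Var(Ŷ_str) = Σₕ Nₕ²(1 − fₕ)sₕ²/nₕ.
Small: 2264²·(1 − 482/2264)·2.634/482 = 22047.17.
Large: 10718²·(1 − 1989/10718)·2.195/1989 = 103247.13.
Very large: 8746²·(1 − 1660/8746)·0.66/1660 = 24640.327.
Sum = 149934.63.

149930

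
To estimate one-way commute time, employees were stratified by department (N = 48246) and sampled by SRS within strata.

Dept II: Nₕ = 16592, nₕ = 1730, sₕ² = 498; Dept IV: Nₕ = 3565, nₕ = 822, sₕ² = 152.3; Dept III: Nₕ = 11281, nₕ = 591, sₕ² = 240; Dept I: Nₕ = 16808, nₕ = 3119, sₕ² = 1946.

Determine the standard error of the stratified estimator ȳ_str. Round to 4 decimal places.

Var(ȳ_str) = Σₕ Wₕ²(1 − fₕ)sₕ²/nₕ with Wₕ = Nₕ/N, N = 48246.
Dept II: Wₕ = 0.34390416; term = 0.34390416²·(1 − 0.10426712)·498/1730 = 0.03049556.
Dept IV: Wₕ = 0.07389214; term = 0.07389214²·(1 − 0.23057504)·152.3/822 = 7.7837845 × 10^-4.
Dept III: Wₕ = 0.23382249; term = 0.23382249²·(1 − 0.05238897)·240/591 = 0.021039065.
Dept I: Wₕ = 0.34838121; term = 0.34838121²·(1 − 0.18556640)·1946/3119 = 0.061672648.
Sum = 0.11398565.
SE = √(0.11398565) = 0.3376.

0.3376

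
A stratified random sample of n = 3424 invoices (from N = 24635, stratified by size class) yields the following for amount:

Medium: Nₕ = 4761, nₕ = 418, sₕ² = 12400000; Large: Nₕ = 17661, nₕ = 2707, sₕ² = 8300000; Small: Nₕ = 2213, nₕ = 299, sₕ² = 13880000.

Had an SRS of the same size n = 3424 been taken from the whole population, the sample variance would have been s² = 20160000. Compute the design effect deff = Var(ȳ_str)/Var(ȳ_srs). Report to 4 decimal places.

Var(ȳ_str) = Σ Wₕ²(1−fₕ)sₕ²/nₕ with Wₕ = Nₕ/24635:
  Medium: (4761/24635)²·(1−418/4761)·12400000/418 = 1010.714
  Large: (17661/24635)²·(1−2707/17661)·8300000/2707 = 1334.3119
  Small: (2213/24635)²·(1−299/2213)·13880000/299 = 323.99365
  → Var(ȳ_str) = 2669.0196.
Var(ȳ_srs) = (1 − 3424/24635)·20160000/3424 = 5069.5026.
deff = 2669.0196 / 5069.5026 = 0.5265.

0.5265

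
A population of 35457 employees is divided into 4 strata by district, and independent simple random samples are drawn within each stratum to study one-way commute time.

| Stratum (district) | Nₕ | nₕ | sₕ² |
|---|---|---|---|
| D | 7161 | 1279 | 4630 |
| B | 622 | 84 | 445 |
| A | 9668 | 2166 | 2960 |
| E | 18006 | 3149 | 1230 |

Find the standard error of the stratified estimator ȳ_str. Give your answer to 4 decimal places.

Var(ȳ_str) = Σₕ Wₕ²(1 − fₕ)sₕ²/nₕ with Wₕ = Nₕ/N, N = 35457.
D: Wₕ = 0.20196294; term = 0.20196294²·(1 − 0.17860634)·4630/1279 = 0.12128446.
B: Wₕ = 0.01754238; term = 0.01754238²·(1 − 0.13504823)·445/84 = 0.0014100984.
A: Wₕ = 0.27266830; term = 0.27266830²·(1 − 0.22403806)·2960/2166 = 0.078839341.
E: Wₕ = 0.50782638; term = 0.50782638²·(1 − 0.17488615)·1230/3149 = 0.083114509.
Sum = 0.28464841.
SE = √(0.28464841) = 0.5335.

0.5335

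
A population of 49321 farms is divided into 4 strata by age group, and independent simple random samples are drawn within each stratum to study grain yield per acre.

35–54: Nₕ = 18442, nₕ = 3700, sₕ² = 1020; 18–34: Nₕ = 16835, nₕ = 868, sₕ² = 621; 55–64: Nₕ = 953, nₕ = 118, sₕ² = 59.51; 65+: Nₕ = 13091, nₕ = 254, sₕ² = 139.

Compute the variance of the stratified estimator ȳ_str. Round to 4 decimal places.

0.1478

Var(ȳ_str) = Σₕ Wₕ²(1 − fₕ)sₕ²/nₕ with Wₕ = Nₕ/N, N = 49321.
35–54: Wₕ = 0.37391780; term = 0.37391780²·(1 − 0.20062900)·1020/3700 = 0.030810527.
18–34: Wₕ = 0.34133533; term = 0.34133533²·(1 − 0.05155925)·621/868 = 0.079057773.
55–64: Wₕ = 0.01932240; term = 0.01932240²·(1 − 0.12381952)·59.51/118 = 1.6497706 × 10^-4.
65+: Wₕ = 0.26542446; term = 0.26542446²·(1 − 0.01940264)·139/254 = 0.037805388.
Sum = 0.14783867.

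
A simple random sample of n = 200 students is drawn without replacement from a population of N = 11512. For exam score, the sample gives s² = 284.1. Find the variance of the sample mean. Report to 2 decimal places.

Under SRS without replacement, Var(ȳ) = (1 − f)·s²/n with f = n/N = 200/11512 = 0.01737318.
Var(ȳ) = (1 − 0.01737318)·284.1/200 = 0.98262682·1.4205 = 1.3958214.

1.40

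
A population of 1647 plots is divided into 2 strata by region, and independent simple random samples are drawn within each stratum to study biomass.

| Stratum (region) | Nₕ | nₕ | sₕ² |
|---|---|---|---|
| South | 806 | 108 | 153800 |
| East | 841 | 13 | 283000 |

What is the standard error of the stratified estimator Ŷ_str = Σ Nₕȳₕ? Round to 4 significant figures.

Var(Ŷ_str) = Σₕ Nₕ²(1 − fₕ)sₕ²/nₕ.
South: 806²·(1 − 108/806)·153800/108 = 8.0116699 × 10^8.
East: 841²·(1 − 13/841)·283000/13 = 1.515896 × 10^10.
Sum = 1.5960127 × 10^10.
SE = √(1.5960127 × 10^10) = 126300.

126300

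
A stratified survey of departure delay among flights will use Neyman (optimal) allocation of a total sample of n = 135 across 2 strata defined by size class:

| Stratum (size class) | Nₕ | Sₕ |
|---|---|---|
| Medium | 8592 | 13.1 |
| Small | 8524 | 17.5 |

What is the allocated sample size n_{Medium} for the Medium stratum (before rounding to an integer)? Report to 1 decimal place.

58.1

Neyman allocation: nₕ = n·NₕSₕ / Σⱼ NⱼSⱼ.
Σ NⱼSⱼ = 8592·13.1 + 8524·17.5 = 261725.2.
n_{Medium} = 135·8592·13.1 / 261725.2 = 58.1.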